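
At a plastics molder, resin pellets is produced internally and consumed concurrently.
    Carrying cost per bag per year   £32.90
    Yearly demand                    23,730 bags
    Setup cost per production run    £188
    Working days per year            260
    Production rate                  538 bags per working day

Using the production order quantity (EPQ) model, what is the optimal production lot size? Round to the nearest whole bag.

d = 23,730/260 = 91.2692 bags/day;  effective holding cost H(1 − d/p) = 32.9·(1 − 91.2692/538) = 27.31867
Q* = √(2DS / H_eff) = √(2·23,730·188 / 27.31867) ≈ 571.50

571 bags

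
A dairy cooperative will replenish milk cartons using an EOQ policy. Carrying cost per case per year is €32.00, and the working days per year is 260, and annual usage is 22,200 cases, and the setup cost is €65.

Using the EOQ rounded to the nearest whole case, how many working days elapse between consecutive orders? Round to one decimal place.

3.5 days

EOQ = √(2DS/H) = √(2 × 22,200 × 65 / 32)
    = √(90,187.50) ≈ 300.31 → Q = 300 cases
Days between orders = 260 / (D/Q) = 260 / 74.000 ≈ 3.514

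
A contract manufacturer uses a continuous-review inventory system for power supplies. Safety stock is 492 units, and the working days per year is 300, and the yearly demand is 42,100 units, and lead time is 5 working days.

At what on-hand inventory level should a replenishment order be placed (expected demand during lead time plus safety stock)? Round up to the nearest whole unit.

Daily demand d = 42,100 / 300 = 140.333 units/day
Demand during lead time = 140.333 × 5 = 701.67
Reorder point = 701.67 + 492 = 1,193.67 → round up

1,194 units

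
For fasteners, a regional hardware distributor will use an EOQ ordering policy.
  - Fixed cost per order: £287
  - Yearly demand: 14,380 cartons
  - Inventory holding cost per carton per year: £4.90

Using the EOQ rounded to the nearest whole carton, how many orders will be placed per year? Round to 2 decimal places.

Optimal lot size Q* = (2 × 14,380 × £287 / £4.9)^½ ≈ 1,297.89 → Q = 1,298
N = D/Q = 14,380/1,298 ≈ 11.079 orders/yr

11.08 orders per year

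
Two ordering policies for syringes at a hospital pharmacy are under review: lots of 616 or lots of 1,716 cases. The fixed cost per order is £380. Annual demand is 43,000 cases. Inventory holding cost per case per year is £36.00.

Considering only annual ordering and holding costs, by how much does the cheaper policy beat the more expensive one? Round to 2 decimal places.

£2,796.17

For each Q, cost = (D/Q)·S + (Q/2)·H.
TC(616) = (43,000/616)×380 + (616/2)×36 = £37,613.97
TC(1,716) = (43,000/1,716)×380 + (1,716/2)×36 = £40,410.14
|ΔTC| = |£37,613.97 − £40,410.14| = £2,796.17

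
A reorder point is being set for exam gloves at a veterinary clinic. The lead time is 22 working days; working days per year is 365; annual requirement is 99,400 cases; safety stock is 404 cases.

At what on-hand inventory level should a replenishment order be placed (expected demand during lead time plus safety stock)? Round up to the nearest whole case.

6,396 cases

Daily demand d = 99,400 / 365 = 272.329 cases/day
Demand during lead time = 272.329 × 22 = 5,991.23
Reorder point = 5,991.23 + 404 = 6,395.23 → round up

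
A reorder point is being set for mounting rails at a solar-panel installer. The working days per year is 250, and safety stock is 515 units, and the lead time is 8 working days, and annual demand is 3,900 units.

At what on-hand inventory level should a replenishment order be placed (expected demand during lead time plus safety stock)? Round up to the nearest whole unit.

640 units

Daily demand d = 3,900 / 250 = 15.600 units/day
Demand during lead time = 15.600 × 8 = 124.80
Reorder point = 124.80 + 515 = 639.80 → round up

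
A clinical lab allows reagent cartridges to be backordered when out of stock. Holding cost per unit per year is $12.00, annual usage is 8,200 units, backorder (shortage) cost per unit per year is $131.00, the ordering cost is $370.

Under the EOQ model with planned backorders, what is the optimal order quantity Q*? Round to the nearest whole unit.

Q* = √(2DS/H) · √((H + b)/b)
   = √(2 × 8,200 × 370 / 12) · √((12 + 131) / 131)
   = 711.102 × 1.0448 ≈ 742.96

743 units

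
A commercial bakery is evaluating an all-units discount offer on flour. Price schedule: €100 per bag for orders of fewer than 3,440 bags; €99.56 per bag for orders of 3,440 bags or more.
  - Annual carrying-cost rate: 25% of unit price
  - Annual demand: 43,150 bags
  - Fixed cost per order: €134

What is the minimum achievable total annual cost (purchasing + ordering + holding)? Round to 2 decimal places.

H₁ = 25%×€100 = €25.0000;  H₂ = 25%×€99.56 = €24.8900
EOQ₁ = √(2×43,150×134/25.0000) = 680.12  (< 3,440, feasible at tier 1)
EOQ₂ = √(2×43,150×134/24.8900) = 681.62  (< 3,440 → use Q = 3,440 at tier-2 price)
TC(tier 1 (EOQ₁), Q≈680.1) = €4,332,003.09
TC(tier 2, Q≈3,440.0) = €4,340,505.64
Minimum at tier 1 (EOQ₁): €4,332,003.09

€4,332,003.09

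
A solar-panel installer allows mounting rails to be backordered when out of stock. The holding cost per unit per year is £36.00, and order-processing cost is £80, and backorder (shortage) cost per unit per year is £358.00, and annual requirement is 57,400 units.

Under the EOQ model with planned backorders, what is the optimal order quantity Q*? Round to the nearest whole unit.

Basic EOQ = √(2·57,400·80/36) = 505.085
Backorder adjustment √((H+b)/b) = √((36+358)/358) = 1.0491
Q* = 505.085 × 1.0491 ≈ 529.87

530 units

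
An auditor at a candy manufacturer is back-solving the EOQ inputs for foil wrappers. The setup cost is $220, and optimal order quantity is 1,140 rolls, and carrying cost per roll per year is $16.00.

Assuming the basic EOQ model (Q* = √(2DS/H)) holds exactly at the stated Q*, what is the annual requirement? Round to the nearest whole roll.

EOQ relation: Q² = 2DS/H, so rearrange for the unknown.
D = Q²H / (2S) = 1,140² × 16 / (2 × 220) = 47,258.18

47,258 rolls per year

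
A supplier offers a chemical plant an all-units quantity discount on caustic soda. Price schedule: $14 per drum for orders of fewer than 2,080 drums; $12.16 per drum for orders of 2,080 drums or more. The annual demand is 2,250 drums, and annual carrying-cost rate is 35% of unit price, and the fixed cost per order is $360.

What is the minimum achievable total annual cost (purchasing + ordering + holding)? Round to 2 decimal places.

H₁ = 35%×$14 = $4.9000;  H₂ = 35%×$12.16 = $4.2560
EOQ₁ = √(2×2,250×360/4.9000) = 574.99  (< 2,080, feasible at tier 1)
EOQ₂ = √(2×2,250×360/4.2560) = 616.96  (< 2,080 → use Q = 2,080 at tier-2 price)
TC(tier 1 (EOQ₁), Q≈575.0) = $34,317.45
TC(tier 2, Q≈2,080.0) = $32,175.66
Minimum at tier 2: $32,175.66

$32,175.66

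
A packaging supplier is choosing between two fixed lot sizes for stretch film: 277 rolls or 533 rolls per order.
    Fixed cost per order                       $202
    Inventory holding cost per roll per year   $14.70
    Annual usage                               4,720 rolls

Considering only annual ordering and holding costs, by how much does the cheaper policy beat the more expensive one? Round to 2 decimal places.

$228.40

TC(Q) = (D/Q)S + (Q/2)H
TC(277) = (4,720/277)×202 + (277/2)×14.7 = $5,477.97
TC(533) = (4,720/533)×202 + (533/2)×14.7 = $5,706.37
|ΔTC| = |$5,477.97 − $5,706.37| = $228.40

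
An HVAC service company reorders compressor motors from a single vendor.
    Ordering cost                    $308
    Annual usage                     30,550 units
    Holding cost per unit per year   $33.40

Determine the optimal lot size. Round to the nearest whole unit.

751 units

EOQ = √(2DS/H) = √(2 × 30,550 × 308 / 33.4)
    = √(563,437.13) ≈ 750.62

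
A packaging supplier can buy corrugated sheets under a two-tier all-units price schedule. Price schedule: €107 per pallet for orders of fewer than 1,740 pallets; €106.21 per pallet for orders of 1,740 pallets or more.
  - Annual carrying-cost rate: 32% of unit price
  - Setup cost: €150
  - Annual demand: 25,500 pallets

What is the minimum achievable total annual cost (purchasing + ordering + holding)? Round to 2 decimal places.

€2,740,122.14

H₁ = 32%×€107 = €34.2400;  H₂ = 32%×€106.21 = €33.9872
EOQ₁ = √(2×25,500×150/34.2400) = 472.68  (< 1,740, feasible at tier 1)
EOQ₂ = √(2×25,500×150/33.9872) = 474.43  (< 1,740 → use Q = 1,740 at tier-2 price)
TC(tier 1 (EOQ₁), Q≈472.7) = €2,744,684.44
TC(tier 2, Q≈1,740.0) = €2,740,122.14
Minimum at tier 2: €2,740,122.14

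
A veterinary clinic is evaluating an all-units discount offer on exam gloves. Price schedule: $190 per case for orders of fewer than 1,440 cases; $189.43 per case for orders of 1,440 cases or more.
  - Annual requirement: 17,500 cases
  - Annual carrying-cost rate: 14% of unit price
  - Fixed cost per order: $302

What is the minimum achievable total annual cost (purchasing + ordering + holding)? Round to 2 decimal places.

H₁ = 14%×$190 = $26.6000;  H₂ = 14%×$189.43 = $26.5202
EOQ₁ = √(2×17,500×302/26.6000) = 630.37  (< 1,440, feasible at tier 1)
EOQ₂ = √(2×17,500×302/26.5202) = 631.32  (< 1,440 → use Q = 1,440 at tier-2 price)
TC(tier 1 (EOQ₁), Q≈630.4) = $3,341,767.89
TC(tier 2, Q≈1,440.0) = $3,337,789.68
Minimum at tier 2: $3,337,789.68

$3,337,789.68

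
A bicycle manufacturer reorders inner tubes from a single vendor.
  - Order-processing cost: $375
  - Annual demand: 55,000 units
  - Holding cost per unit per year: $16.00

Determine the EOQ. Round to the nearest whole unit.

Q* = √(2·D·S / H) = √(2·55,000·375 / 16) = √2,578,125.0 ≈ 1,605.65

1,606 units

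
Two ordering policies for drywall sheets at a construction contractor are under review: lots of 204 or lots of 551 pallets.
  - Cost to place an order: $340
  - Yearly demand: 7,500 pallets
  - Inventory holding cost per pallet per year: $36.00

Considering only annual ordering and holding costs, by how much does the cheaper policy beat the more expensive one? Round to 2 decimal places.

$1,626.05

For each Q, cost = (D/Q)·S + (Q/2)·H.
TC(204) = (7,500/204)×340 + (204/2)×36 = $16,172.00
TC(551) = (7,500/551)×340 + (551/2)×36 = $14,545.95
Cheaper: Q = 551.  Difference = $1,626.05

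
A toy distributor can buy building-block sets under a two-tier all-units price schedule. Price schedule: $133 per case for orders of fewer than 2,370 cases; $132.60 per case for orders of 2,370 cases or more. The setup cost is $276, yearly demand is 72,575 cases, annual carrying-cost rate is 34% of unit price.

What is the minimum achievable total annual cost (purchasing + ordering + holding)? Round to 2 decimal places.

H₁ = 34%×$133 = $45.2200;  H₂ = 34%×$132.60 = $45.0840
EOQ₁ = √(2×72,575×276/45.2200) = 941.23  (< 2,370, feasible at tier 1)
EOQ₂ = √(2×72,575×276/45.0840) = 942.65  (< 2,370 → use Q = 2,370 at tier-2 price)
TC(tier 1 (EOQ₁), Q≈941.2) = $9,695,037.62
TC(tier 2, Q≈2,370.0) = $9,685,321.31
Minimum at tier 2: $9,685,321.31

$9,685,321.31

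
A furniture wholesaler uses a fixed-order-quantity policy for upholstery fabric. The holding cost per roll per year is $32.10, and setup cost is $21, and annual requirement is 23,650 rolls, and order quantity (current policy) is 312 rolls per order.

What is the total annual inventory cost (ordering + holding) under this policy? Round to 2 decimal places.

Annual ordering cost = (D/Q)·S = (23,650/312) × 21 = $1,591.83
Annual holding cost  = (Q/2)·H = (312/2) × 32.1 = $5,007.60
Total = $1,591.83 + $5,007.60 = $6,599.43

$6,599.43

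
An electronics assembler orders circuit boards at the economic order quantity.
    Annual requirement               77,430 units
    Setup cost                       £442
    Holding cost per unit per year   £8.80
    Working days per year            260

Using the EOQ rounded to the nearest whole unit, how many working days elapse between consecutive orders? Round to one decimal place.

2DS/H = 2·77,430·442/8.8 = 7,778,195.45
EOQ = √7,778,195.45 ≈ 2,788.94 → Q = 2,789 units
Days between orders = 260 / (D/Q) = 260 / 27.763 ≈ 9.365

9.4 days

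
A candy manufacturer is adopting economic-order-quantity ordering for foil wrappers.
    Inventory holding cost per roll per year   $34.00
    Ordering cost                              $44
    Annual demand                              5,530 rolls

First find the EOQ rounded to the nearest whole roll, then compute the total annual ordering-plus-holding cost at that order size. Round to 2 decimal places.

$4,067.67

Optimal lot size Q* = (2 × 5,530 × $44 / $34)^½ ≈ 119.64 → Q = 120 rolls
Ordering: D/Q × S = 5,530/120 × $44 = $2,027.67
Holding:  Q/2 × H = 120/2 × $34 = $2,040.00
Total = $2,027.67 + $2,040.00 = $4,067.67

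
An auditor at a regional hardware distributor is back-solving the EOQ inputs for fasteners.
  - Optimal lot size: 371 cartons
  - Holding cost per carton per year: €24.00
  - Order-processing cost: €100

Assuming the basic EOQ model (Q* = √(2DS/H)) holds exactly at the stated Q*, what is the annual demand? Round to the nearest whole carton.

From Q* = √(2DS/H) ⇒ Q*² = 2DS/H.
D = Q²H / (2S) = 371² × 24 / (2 × 100) = 16,516.92

16,517 cartons per year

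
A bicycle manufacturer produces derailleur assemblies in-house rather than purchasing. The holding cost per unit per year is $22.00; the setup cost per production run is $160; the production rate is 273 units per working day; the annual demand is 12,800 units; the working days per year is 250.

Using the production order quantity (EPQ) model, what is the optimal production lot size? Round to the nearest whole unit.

479 units

Daily demand d = 12,800/250 = 51.200; p = 273; 1 − d/p = 0.81245
EPQ = √(2DS / (H(1 − d/p)))
    = √(2 × 12,800 × 160 / (22 × 0.81245)) ≈ 478.71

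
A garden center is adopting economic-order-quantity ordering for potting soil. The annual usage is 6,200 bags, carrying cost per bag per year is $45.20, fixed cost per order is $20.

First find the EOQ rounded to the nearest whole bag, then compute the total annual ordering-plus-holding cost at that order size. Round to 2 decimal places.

Q* = √(2·D·S / H) = √(2·6,200·20 / 45.2) = √5,486.7 ≈ 74.07 → Q = 74 bags
Orders/yr = 6,200/74 = 83.784; ordering cost = 83.784 × $20 = $1,675.68
Average inventory = 74/2 = 37; holding cost = 37 × $45.2 = $1,672.40
Total = $1,675.68 + $1,672.40 = $3,348.08

$3,348.08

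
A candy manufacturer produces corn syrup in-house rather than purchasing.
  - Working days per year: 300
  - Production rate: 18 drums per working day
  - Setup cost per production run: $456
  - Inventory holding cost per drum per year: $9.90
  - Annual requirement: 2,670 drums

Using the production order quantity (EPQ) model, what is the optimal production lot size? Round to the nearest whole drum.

698 drums

d = 2,670/300 = 8.9000 drums/day;  effective holding cost H(1 − d/p) = 9.9·(1 − 8.9000/18) = 5.00500
Q* = √(2DS / H_eff) = √(2·2,670·456 / 5.00500) ≈ 697.51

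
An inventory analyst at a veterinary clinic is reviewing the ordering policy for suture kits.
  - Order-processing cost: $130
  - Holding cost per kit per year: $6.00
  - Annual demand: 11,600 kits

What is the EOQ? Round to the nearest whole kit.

Q* = √(2·D·S / H) = √(2·11,600·130 / 6) = √502,666.7 ≈ 708.99

709 kits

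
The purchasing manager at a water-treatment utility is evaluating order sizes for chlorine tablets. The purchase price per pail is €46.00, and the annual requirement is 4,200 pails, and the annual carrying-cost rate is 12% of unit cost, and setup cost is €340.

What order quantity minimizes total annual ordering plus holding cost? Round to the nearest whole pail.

H = i·C = 0.12 × €46 = €5.5200 per pail-year
Q* = √(2·D·S / H) = √(2·4,200·340 / 5.52) = √517,391.3 ≈ 719.30

719 pails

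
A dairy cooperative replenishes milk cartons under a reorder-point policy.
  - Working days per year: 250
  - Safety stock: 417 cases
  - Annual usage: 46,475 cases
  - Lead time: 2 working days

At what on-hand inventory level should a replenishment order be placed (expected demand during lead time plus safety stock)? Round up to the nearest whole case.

Daily demand d = 46,475 / 250 = 185.900 cases/day
Demand during lead time = 185.900 × 2 = 371.80
Reorder point = 371.80 + 417 = 788.80 → round up

789 cases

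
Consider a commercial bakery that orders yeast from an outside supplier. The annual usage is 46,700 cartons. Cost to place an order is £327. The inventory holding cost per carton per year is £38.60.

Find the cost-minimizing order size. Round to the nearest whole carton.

890 cartons

EOQ = √(2DS/H) = √(2 × 46,700 × 327 / 38.6)
    = √(791,238.34) ≈ 889.52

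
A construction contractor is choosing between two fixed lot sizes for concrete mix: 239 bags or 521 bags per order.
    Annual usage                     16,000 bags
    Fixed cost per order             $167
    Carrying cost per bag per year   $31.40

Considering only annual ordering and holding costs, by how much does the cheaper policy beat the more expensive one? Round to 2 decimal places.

$1,623.92

TC(Q) = (D/Q)S + (Q/2)H
TC(239) = (16,000/239)×167 + (239/2)×31.4 = $14,932.22
TC(521) = (16,000/521)×167 + (521/2)×31.4 = $13,308.30
Cheaper: Q = 521.  Difference = $1,623.92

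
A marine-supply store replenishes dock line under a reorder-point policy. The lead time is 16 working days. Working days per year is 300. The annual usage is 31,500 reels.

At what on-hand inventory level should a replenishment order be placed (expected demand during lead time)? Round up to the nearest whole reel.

Daily demand d = 31,500 / 300 = 105.000 reels/day
Demand during lead time = 105.000 × 16 = 1,680.00
Reorder point = 1,680.00 → round up

1,680 reels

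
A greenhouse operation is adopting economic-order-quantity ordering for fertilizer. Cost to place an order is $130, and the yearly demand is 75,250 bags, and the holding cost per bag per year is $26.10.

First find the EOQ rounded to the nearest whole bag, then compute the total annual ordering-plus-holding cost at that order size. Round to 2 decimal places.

$22,597.49

Optimal lot size Q* = (2 × 75,250 × $130 / $26.1)^½ ≈ 865.80 → Q = 866 bags
Orders/yr = 75,250/866 = 86.894; ordering cost = 86.894 × $130 = $11,296.19
Average inventory = 866/2 = 433; holding cost = 433 × $26.1 = $11,301.30
Total = $11,296.19 + $11,301.30 = $22,597.49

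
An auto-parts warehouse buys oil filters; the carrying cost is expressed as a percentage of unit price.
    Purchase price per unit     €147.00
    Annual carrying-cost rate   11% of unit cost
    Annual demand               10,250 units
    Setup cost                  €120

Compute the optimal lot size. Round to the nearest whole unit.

Holding cost per unit per year: H = 11% × €147 = €16.1700
Optimal lot size Q* = (2 × 10,250 × €120 / €16.17)^½ ≈ 390.04

390 units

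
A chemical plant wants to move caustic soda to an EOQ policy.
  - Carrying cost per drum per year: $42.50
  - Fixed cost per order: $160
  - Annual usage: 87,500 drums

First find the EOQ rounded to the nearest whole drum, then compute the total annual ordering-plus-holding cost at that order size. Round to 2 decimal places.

$34,496.38

Optimal lot size Q* = (2 × 87,500 × $160 / $42.5)^½ ≈ 811.68 → Q = 812 drums
Annual ordering cost = (D/Q)·S = (87,500/812) × 160 = $17,241.38
Annual holding cost  = (Q/2)·H = (812/2) × 42.5 = $17,255.00
Total = $17,241.38 + $17,255.00 = $34,496.38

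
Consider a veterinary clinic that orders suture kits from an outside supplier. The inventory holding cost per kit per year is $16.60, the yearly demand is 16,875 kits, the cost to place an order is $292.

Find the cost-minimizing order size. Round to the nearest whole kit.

2DS/H = 2·16,875·292/16.6 = 593,674.70
EOQ = √593,674.70 ≈ 770.50

771 kits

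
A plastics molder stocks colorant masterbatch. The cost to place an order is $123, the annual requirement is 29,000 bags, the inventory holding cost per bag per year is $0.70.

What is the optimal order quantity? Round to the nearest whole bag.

3,192 bags

Q* = √(2·D·S / H) = √(2·29,000·123 / 0.7) = √10,191,428.6 ≈ 3,192.40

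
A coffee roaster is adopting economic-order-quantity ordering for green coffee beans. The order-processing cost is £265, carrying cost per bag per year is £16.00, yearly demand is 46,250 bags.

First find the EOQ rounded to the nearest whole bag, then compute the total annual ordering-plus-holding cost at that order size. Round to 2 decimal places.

2DS/H = 2·46,250·265/16 = 1,532,031.25
EOQ = √1,532,031.25 ≈ 1,237.75 → Q = 1,238 bags
Annual ordering cost = (D/Q)·S = (46,250/1,238) × 265 = £9,900.04
Annual holding cost  = (Q/2)·H = (1,238/2) × 16 = £9,904.00
Total = £9,900.04 + £9,904.00 = £19,804.04

£19,804.04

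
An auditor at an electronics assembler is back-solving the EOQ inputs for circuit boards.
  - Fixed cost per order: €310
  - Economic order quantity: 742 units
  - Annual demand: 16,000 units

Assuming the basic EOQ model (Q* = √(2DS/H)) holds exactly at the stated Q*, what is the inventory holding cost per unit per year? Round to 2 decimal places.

€18.02

Since Q* = (2DS/H)^½, squaring gives Q*²·H = 2DS.
H = 2DS / Q² = 2 × 16,000 × 310 / 742² = 18.0179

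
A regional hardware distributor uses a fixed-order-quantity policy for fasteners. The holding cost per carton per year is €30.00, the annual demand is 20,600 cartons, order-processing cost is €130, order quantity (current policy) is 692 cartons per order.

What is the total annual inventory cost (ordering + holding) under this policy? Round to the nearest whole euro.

Ordering: D/Q × S = 20,600/692 × €130 = €3,869.94
Holding:  Q/2 × H = 692/2 × €30 = €10,380.00
Total = €3,869.94 + €10,380.00 = €14,249.94

€14,250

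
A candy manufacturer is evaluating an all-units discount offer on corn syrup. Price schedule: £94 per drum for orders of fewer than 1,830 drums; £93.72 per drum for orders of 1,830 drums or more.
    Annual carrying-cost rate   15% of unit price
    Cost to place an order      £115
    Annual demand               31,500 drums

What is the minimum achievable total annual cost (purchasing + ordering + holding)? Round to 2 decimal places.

H₁ = 15%×£94 = £14.1000;  H₂ = 15%×£93.72 = £14.0580
EOQ₁ = √(2×31,500×115/14.1000) = 716.82  (< 1,830, feasible at tier 1)
EOQ₂ = √(2×31,500×115/14.0580) = 717.89  (< 1,830 → use Q = 1,830 at tier-2 price)
TC(tier 1 (EOQ₁), Q≈716.8) = £2,971,107.15
TC(tier 2, Q≈1,830.0) = £2,967,022.58
Minimum at tier 2: £2,967,022.58

£2,967,022.58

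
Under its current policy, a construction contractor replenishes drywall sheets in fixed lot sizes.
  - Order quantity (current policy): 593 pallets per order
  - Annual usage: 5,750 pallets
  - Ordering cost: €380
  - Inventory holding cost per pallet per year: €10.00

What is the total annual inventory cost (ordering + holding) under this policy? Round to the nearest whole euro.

Ordering: D/Q × S = 5,750/593 × €380 = €3,684.65
Holding:  Q/2 × H = 593/2 × €10 = €2,965.00
Total = €3,684.65 + €2,965.00 = €6,649.65

€6,650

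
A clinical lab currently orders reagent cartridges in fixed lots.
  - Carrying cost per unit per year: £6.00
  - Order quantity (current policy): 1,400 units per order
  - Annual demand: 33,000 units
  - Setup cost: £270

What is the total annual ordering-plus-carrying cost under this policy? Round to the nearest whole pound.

Annual ordering cost = (D/Q)·S = (33,000/1,400) × 270 = £6,364.29
Annual holding cost  = (Q/2)·H = (1,400/2) × 6 = £4,200.00
Total = £6,364.29 + £4,200.00 = £10,564.29

£10,564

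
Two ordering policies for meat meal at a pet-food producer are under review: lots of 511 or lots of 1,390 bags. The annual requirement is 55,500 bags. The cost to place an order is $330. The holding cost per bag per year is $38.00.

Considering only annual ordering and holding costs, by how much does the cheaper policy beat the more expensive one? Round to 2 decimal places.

$5,964.23

TC(Q) = (D/Q)S + (Q/2)H
TC(511) = (55,500/511)×330 + (511/2)×38 = $45,550.49
TC(1,390) = (55,500/1,390)×330 + (1,390/2)×38 = $39,586.26
Cheaper: Q = 1,390.  Difference = $5,964.23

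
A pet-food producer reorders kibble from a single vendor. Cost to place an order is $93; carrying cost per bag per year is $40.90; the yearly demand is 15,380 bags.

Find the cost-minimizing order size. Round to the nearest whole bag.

264 bags

2DS/H = 2·15,380·93/40.9 = 69,943.28
EOQ = √69,943.28 ≈ 264.47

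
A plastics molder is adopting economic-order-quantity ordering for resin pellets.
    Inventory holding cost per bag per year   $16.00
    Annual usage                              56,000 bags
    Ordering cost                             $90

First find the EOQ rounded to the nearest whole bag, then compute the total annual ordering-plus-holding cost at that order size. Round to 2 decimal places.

2DS/H = 2·56,000·90/16 = 630,000.00
EOQ = √630,000.00 ≈ 793.73 → Q = 794 bags
Ordering: D/Q × S = 56,000/794 × $90 = $6,347.61
Holding:  Q/2 × H = 794/2 × $16 = $6,352.00
Total = $6,347.61 + $6,352.00 = $12,699.61

$12,699.61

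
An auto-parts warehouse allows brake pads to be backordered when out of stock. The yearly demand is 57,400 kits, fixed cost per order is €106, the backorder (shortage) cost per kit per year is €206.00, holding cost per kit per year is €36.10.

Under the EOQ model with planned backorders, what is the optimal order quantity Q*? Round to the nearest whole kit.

Basic EOQ = √(2·57,400·106/36.1) = 580.591
Backorder adjustment √((H+b)/b) = √((36.1+206)/206) = 1.0841
Q* = 580.591 × 1.0841 ≈ 629.41

629 kits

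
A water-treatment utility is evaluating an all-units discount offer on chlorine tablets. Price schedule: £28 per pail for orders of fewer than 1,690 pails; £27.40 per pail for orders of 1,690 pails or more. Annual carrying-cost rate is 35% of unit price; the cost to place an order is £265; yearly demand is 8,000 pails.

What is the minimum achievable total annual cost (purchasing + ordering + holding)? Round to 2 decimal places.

£228,557.99

H₁ = 35%×£28 = £9.8000;  H₂ = 35%×£27.40 = £9.5900
EOQ₁ = √(2×8,000×265/9.8000) = 657.76  (< 1,690, feasible at tier 1)
EOQ₂ = √(2×8,000×265/9.5900) = 664.93  (< 1,690 → use Q = 1,690 at tier-2 price)
TC(tier 1 (EOQ₁), Q≈657.8) = £230,446.08
TC(tier 2, Q≈1,690.0) = £228,557.99
Minimum at tier 2: £228,557.99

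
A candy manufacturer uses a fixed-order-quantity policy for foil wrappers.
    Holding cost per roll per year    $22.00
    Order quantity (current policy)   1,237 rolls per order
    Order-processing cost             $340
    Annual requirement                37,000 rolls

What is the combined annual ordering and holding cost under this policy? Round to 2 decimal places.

$23,776.77

Ordering: D/Q × S = 37,000/1,237 × $340 = $10,169.77
Holding:  Q/2 × H = 1,237/2 × $22 = $13,607.00
Total = $10,169.77 + $13,607.00 = $23,776.77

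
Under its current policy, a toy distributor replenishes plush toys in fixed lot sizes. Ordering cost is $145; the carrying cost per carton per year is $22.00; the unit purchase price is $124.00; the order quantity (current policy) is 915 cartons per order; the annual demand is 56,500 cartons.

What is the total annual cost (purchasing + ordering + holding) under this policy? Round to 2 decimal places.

Annual ordering cost = (D/Q)·S = (56,500/915) × 145 = $8,953.55
Annual holding cost  = (Q/2)·H = (915/2) × 22 = $10,065.00
Purchase cost = D·C = 56,500 × 124 = $7,006,000.00
Total = $8,953.55 + $10,065.00 + $7,006,000.00 = $7,025,018.55

$7,025,018.55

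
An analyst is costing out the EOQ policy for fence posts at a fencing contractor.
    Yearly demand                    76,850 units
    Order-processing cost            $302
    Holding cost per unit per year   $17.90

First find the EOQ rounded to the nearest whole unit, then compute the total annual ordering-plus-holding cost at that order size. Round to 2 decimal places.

EOQ = √(2DS/H) = √(2 × 76,850 × 302 / 17.9)
    = √(2,593,150.84) ≈ 1,610.33 → Q = 1,610 units
Ordering: D/Q × S = 76,850/1,610 × $302 = $14,415.34
Holding:  Q/2 × H = 1,610/2 × $17.9 = $14,409.50
Total = $14,415.34 + $14,409.50 = $28,824.84

$28,824.84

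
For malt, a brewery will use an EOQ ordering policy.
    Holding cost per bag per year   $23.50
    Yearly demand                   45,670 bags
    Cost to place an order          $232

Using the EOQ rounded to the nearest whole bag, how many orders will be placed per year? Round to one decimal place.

Q* = √(2·D·S / H) = √(2·45,670·232 / 23.5) = √901,739.6 ≈ 949.60 → Q = 950
Orders per year = D/Q = 45,670 / 950 = 48.074

48.1 orders per year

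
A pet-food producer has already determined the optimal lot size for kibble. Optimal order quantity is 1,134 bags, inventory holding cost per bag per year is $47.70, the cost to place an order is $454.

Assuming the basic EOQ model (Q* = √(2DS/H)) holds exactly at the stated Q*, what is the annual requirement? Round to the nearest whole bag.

EOQ relation: Q² = 2DS/H, so rearrange for the unknown.
D = Q²H / (2S) = 1,134² × 47.7 / (2 × 454) = 67,555.18

67,555 bags per year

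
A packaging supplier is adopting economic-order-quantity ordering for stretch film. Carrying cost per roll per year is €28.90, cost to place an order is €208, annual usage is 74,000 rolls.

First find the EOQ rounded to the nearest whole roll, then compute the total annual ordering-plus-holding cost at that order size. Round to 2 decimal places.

Optimal lot size Q* = (2 × 74,000 × €208 / €28.9)^½ ≈ 1,032.08 → Q = 1,032 rolls
Orders/yr = 74,000/1,032 = 71.705; ordering cost = 71.705 × €208 = €14,914.73
Average inventory = 1,032/2 = 516; holding cost = 516 × €28.9 = €14,912.40
Total = €14,914.73 + €14,912.40 = €29,827.13

€29,827.13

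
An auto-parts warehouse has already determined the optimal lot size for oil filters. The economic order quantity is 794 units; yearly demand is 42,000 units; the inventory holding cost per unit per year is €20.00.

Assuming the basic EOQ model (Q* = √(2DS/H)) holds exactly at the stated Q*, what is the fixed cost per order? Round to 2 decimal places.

€150.10

Since Q* = (2DS/H)^½, squaring gives Q*²·H = 2DS.
S = Q²H / (2D) = 794² × 20 / (2 × 42,000) = 150.1038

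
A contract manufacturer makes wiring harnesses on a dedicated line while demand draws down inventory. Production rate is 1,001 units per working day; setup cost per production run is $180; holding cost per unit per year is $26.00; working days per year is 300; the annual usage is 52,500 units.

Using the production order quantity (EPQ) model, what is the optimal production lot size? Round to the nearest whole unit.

d = 52,500/300 = 175.0000 units/day;  effective holding cost H(1 − d/p) = 26·(1 − 175.0000/1001) = 21.45455
Q* = √(2DS / H_eff) = √(2·52,500·180 / 21.45455) ≈ 938.58

939 units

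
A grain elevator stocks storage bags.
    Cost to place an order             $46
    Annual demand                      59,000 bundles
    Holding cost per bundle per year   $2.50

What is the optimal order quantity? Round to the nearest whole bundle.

1,473 bundles

Optimal lot size Q* = (2 × 59,000 × $46 / $2.5)^½ ≈ 1,473.50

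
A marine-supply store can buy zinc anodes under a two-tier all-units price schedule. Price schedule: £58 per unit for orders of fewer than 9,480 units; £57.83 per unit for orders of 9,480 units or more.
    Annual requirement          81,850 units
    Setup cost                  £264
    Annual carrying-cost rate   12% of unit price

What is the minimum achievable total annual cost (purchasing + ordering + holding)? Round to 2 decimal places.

H₁ = 12%×£58 = £6.9600;  H₂ = 12%×£57.83 = £6.9396
EOQ₁ = √(2×81,850×264/6.9600) = 2,491.85  (< 9,480, feasible at tier 1)
EOQ₂ = √(2×81,850×264/6.9396) = 2,495.51  (< 9,480 → use Q = 9,480 at tier-2 price)
TC(tier 1 (EOQ₁), Q≈2,491.8) = £4,764,643.27
TC(tier 2, Q≈9,480.0) = £4,768,558.57
Minimum at tier 1 (EOQ₁): £4,764,643.27

£4,764,643.27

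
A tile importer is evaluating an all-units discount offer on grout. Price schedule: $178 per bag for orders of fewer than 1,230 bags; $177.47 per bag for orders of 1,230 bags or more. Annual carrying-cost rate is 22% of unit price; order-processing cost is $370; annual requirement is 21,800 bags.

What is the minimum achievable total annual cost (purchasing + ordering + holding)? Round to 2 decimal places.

$3,899,415.41

H₁ = 22%×$178 = $39.1600;  H₂ = 22%×$177.47 = $39.0434
EOQ₁ = √(2×21,800×370/39.1600) = 641.83  (< 1,230, feasible at tier 1)
EOQ₂ = √(2×21,800×370/39.0434) = 642.79  (< 1,230 → use Q = 1,230 at tier-2 price)
TC(tier 1 (EOQ₁), Q≈641.8) = $3,905,534.22
TC(tier 2, Q≈1,230.0) = $3,899,415.41
Minimum at tier 2: $3,899,415.41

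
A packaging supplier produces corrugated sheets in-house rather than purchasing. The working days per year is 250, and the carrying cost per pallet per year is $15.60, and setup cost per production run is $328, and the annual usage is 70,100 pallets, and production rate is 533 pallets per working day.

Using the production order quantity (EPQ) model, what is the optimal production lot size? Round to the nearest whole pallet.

2,494 pallets

Daily demand d = 70,100/250 = 280.400; p = 533; 1 − d/p = 0.47392
EPQ = √(2DS / (H(1 − d/p)))
    = √(2 × 70,100 × 328 / (15.6 × 0.47392)) ≈ 2,493.99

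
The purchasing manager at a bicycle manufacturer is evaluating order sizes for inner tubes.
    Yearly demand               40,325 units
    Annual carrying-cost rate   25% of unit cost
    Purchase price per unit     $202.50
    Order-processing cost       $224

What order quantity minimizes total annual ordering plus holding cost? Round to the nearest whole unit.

Carrying cost H = $202.5 × 25% = $50.6250/unit/yr
Q* = √(2·D·S / H) = √(2·40,325·224 / 50.625) = √356,851.4 ≈ 597.37

597 units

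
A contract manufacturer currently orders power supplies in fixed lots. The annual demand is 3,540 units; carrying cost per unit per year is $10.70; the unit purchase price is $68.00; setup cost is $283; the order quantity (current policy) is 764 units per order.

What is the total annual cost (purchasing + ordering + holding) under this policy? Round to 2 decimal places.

Ordering: D/Q × S = 3,540/764 × $283 = $1,311.28
Holding:  Q/2 × H = 764/2 × $10.7 = $4,087.40
Purchase cost = D·C = 3,540 × 68 = $240,720.00
Total = $1,311.28 + $4,087.40 + $240,720.00 = $246,118.68

$246,118.68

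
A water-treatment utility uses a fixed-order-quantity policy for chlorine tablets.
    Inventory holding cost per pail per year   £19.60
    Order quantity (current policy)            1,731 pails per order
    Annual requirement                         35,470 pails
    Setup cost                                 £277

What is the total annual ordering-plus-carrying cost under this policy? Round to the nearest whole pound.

Orders/yr = 35,470/1,731 = 20.491; ordering cost = 20.491 × £277 = £5,676.02
Average inventory = 1,731/2 = 865.5; holding cost = 865.5 × £19.6 = £16,963.80
Total = £5,676.02 + £16,963.80 = £22,639.82

£22,640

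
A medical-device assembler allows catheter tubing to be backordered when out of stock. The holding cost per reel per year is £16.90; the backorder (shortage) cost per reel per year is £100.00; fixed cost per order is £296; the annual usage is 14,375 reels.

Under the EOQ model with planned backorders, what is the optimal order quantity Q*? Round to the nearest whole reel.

Basic EOQ = √(2·14,375·296/16.9) = 709.613
Backorder adjustment √((H+b)/b) = √((16.9+100)/100) = 1.0812
Q* = 709.613 × 1.0812 ≈ 767.24

767 reels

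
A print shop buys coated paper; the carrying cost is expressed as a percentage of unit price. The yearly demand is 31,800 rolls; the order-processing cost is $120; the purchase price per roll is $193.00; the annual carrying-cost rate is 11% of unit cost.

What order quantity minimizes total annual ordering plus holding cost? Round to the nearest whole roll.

Carrying cost H = $193 × 11% = $21.2300/roll/yr
Q* = √(2·D·S / H) = √(2·31,800·120 / 21.23) = √359,491.3 ≈ 599.58

600 rolls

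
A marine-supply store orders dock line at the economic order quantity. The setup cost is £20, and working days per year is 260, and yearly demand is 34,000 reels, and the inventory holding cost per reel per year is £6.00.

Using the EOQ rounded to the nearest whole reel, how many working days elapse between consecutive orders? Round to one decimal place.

EOQ = √(2DS/H) = √(2 × 34,000 × 20 / 6)
    = √(226,666.67) ≈ 476.10 → Q = 476 reels
Days between orders = 260 / (D/Q) = 260 / 71.429 ≈ 3.640

3.6 days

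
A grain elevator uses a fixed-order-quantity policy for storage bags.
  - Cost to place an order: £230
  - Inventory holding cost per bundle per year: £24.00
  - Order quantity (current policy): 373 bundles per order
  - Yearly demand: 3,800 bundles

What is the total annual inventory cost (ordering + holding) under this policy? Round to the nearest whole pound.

Orders/yr = 3,800/373 = 10.188; ordering cost = 10.188 × £230 = £2,343.16
Average inventory = 373/2 = 186.5; holding cost = 186.5 × £24 = £4,476.00
Total = £2,343.16 + £4,476.00 = £6,819.16

£6,819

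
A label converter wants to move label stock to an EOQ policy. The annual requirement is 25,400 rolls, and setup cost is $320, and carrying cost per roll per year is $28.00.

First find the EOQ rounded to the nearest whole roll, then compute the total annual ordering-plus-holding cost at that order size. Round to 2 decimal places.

Q* = √(2·D·S / H) = √(2·25,400·320 / 28) = √580,571.4 ≈ 761.95 → Q = 762 rolls
Annual ordering cost = (D/Q)·S = (25,400/762) × 320 = $10,666.67
Annual holding cost  = (Q/2)·H = (762/2) × 28 = $10,668.00
Total = $10,666.67 + $10,668.00 = $21,334.67

$21,334.67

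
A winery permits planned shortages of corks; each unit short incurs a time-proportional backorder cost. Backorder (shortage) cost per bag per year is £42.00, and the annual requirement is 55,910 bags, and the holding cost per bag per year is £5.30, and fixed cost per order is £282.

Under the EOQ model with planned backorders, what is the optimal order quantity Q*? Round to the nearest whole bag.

2,589 bags

Q* = √(2DS/H) · √((H + b)/b)
   = √(2 × 55,910 × 282 / 5.3) · √((5.3 + 42) / 42)
   = 2,439.194 × 1.0612 ≈ 2,588.52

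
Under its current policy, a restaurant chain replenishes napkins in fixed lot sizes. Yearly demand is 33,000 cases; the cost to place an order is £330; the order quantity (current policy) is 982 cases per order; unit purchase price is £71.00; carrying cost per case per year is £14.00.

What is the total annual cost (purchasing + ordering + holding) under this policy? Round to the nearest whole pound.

Annual ordering cost = (D/Q)·S = (33,000/982) × 330 = £11,089.61
Annual holding cost  = (Q/2)·H = (982/2) × 14 = £6,874.00
Purchase cost = D·C = 33,000 × 71 = £2,343,000.00
Total = £11,089.61 + £6,874.00 + £2,343,000.00 = £2,360,963.61

£2,360,964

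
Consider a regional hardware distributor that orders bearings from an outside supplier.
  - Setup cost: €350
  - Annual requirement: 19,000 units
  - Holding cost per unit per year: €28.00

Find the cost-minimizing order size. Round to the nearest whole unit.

689 units

EOQ = √(2DS/H) = √(2 × 19,000 × 350 / 28)
    = √(475,000.00) ≈ 689.20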